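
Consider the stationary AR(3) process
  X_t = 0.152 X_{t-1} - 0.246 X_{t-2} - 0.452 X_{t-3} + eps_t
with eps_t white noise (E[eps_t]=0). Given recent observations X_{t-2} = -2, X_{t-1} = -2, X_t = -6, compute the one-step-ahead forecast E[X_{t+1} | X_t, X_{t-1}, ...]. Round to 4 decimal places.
E[X_{t+1} \mid \mathcal F_t] = 0.4840

For an AR(p) model X_t = c + sum_i phi_i X_{t-i} + eps_t, the
one-step-ahead conditional mean is
  E[X_{t+1} | X_t, ...] = c + sum_i phi_i X_{t+1-i}.
Substitute known values:
  E[X_{t+1} | ...] = (0.152) * (-6) + (-0.246) * (-2) + (-0.452) * (-2)
                   = 0.4840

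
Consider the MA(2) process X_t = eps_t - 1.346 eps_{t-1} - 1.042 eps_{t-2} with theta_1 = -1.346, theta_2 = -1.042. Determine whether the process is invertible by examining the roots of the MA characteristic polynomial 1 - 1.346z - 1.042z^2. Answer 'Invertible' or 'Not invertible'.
\text{Not invertible}

The MA(q) characteristic polynomial is P(z) = 1 - 1.346z - 1.042z^2.
Invertibility requires all roots to lie outside the unit circle, i.e. |z| > 1 for every root.
Set 1 + (-1.346) z + (-1.042) z^2 = 0, i.e. a z^2 + b z + c = 0 with a = -1.042, b = -1.346, c = 1.
Discriminant D = b^2 - 4ac = (-1.346)^2 - 4*(-1.042)*1 = 1.811716 - (-4.168) = 5.979716.
D >= 0, so the roots are real: z = (-b +/- sqrt(D)) / (2a) = (1.346 +/- 2.445346) / (-2.084).
  z_1 = (1.346 + 2.445346) / (-2.084) = -1.8193,   |z_1| = 1.8193.
  z_2 = (1.346 - 2.445346) / (-2.084) = 0.5275,   |z_2| = 0.5275.
Moduli of all roots: 1.8193, 0.5275.
All moduli strictly greater than 1? No.
Verdict: Not invertible.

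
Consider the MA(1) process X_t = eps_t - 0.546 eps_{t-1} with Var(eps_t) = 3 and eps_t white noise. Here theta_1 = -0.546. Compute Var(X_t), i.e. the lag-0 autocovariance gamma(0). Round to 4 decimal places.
\gamma(0) = 3.8943

For an MA(q) process X_t = eps_t + sum_i theta_i eps_{t-i} with
Var(eps_t) = sigma^2, the variance is
  gamma(0) = sigma^2 * (1 + sum_i theta_i^2).
  sum_i theta_i^2 = (-0.546)^2 = 0.298116.
  gamma(0) = 3 * (1 + 0.298116) = 3 * 1.298116 = 3.894348, which rounds to 3.8943.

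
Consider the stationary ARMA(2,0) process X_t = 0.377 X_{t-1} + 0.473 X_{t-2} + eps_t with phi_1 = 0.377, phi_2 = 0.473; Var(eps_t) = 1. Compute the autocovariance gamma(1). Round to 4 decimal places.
\gamma(1) = 1.8875

Multiply the model equation by X_{t-k} and take expectations. With theta_0 = psi_0 = 1 and psi_j the MA(infinity) weights, this gives
  gamma(k) - sum_i phi_i gamma(k-i) = c_k,
  c_k = sigma^2 * sum_{j=k..q} theta_j psi_{j-k}   (c_k = 0 for k > q),
using gamma(-m) = gamma(m).
Pure AR (q = 0): c_0 = sigma^2 = 1, c_k = 0 for k >= 1.
Equations for k = 0, 1, 2 (AR order 2, c_2 = 0):
  (E0) gamma(0) = phi_1 gamma(1) + phi_2 gamma(2) + c_0
  (E1) gamma(1) = phi_1 gamma(0) + phi_2 gamma(1) + c_1
  (E2) gamma(2) = phi_1 gamma(1) + phi_2 gamma(0)
From (E1): gamma(1) = A gamma(0) + B with
  A = phi_1 / (1 - phi_2) = 0.377 / 0.527 = 0.71537,   B = c_1 / (1 - phi_2) = 0 / 0.527 = 0.
Insert (E2) into (E0): gamma(0) (1 - phi_2^2) = phi_1 (1 + phi_2) gamma(1) + c_0.
  phi_1 (1 + phi_2) = (0.377)(1.473) = 0.555321,   1 - phi_2^2 = 0.776271.
Replace gamma(1) by A gamma(0) + B and collect gamma(0):
  gamma(0) [0.776271 - (0.555321)(0.71537)] = c_0 = 1
  gamma(0) * 0.379011 = 1
  gamma(0) = 1 / 0.379011 = 2.638446.
  gamma(1) = A gamma(0) = (0.71537)(2.638446) = 1.887465.
Therefore gamma(1) = 1.8875 (to 4 decimal places).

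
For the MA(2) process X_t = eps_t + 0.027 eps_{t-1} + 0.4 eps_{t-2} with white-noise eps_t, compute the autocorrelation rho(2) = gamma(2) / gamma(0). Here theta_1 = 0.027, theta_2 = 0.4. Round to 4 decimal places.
\rho(2) = 0.3446

For an MA(q) process with theta_0 = 1, the autocovariance is
  gamma(k) = sigma^2 * sum_{i=0..q-k} theta_i * theta_{i+k},
and rho(k) = gamma(k) / gamma(0). Sigma^2 cancels.
  numerator   = (1)*(0.4) = 0.4.
  denominator = (1)^2 + (0.027)^2 + (0.4)^2 = 1.160729.
  rho(2) = 0.4 / 1.160729 = 0.3446.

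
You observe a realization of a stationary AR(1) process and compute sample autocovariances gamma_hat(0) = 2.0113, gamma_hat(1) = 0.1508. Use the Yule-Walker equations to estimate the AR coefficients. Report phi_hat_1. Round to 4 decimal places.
\hat\phi_{1} = 0.0750

The Yule-Walker equations for an AR(p) process read, in matrix form,
  Gamma_p phi = r_p,   with   (Gamma_p)_{ij} = gamma(|i - j|),
                       (r_p)_i = gamma(i),   i,j = 1..p.
Substitute the sample gammas (Toeplitz matrix and right-hand side of size 1):
  Gamma_p = [[2.0113]]
  r_p     = [0.1508]
With p = 1 this is the single equation gamma(0) phi_1 = gamma(1):
  phi_hat_1 = gamma(1) / gamma(0) = 0.1508 / 2.0113 = 0.0750.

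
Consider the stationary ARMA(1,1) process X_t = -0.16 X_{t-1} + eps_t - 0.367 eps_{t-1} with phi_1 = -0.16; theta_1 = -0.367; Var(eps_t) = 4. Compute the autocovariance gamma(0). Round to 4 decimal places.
\gamma(0) = 5.1401

Multiply the model equation by X_{t-k} and take expectations. With theta_0 = psi_0 = 1 and psi_j the MA(infinity) weights, this gives
  gamma(k) - sum_i phi_i gamma(k-i) = c_k,
  c_k = sigma^2 * sum_{j=k..q} theta_j psi_{j-k}   (c_k = 0 for k > q),
using gamma(-m) = gamma(m).
psi-weights needed (psi_j = theta_j + sum_i phi_i psi_{j-i}):
  psi_1 = theta_1 + phi_1 = -0.367 + (-0.16) = -0.527
Right-hand sides:
  c_0 = sigma^2 (1 + theta_1 psi_1) = 4 * (1 + (-0.367)(-0.527)) = 4 * 1.193409 = 4.773636
  c_1 = sigma^2 theta_1 = 4 * (-0.367) = -1.468
  c_2 = 0
Equations for k = 0 and k = 1 (AR order 1):
  gamma(0) = phi_1 gamma(1) + c_0
  gamma(1) = phi_1 gamma(0) + c_1
Substituting the second into the first: gamma(0) (1 - phi_1^2) = c_0 + phi_1 c_1, so
  gamma(0) = (c_0 + phi_1 c_1) / (1 - phi_1^2) = (4.773636 + (-0.16)(-1.468)) / (1 - (-0.16)^2) = 5.008516 / 0.9744 = 5.140103.
Therefore gamma(0) = 5.1401 (to 4 decimal places).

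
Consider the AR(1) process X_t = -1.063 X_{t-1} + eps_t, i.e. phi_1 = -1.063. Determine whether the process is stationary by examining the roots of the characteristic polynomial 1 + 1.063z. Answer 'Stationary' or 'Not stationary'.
\text{Not stationary}

The AR(p) characteristic polynomial is P(z) = 1 + 1.063z.
Stationarity requires all roots to lie outside the unit circle, i.e. |z| > 1 for every root.
This is linear in z: 1 + (1.063) z = 0  =>  z = -1/(1.063) = -0.940734,  |z| = 0.940734.
Moduli of all roots: 0.9407.
All moduli strictly greater than 1? No.
Verdict: Not stationary.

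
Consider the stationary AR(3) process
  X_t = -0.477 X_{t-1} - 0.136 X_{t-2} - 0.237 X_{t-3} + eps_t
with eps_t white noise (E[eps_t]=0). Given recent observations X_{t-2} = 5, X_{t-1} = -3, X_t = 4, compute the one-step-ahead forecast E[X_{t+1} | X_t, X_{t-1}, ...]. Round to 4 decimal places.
E[X_{t+1} \mid \mathcal F_t] = -2.6850

For an AR(p) model X_t = c + sum_i phi_i X_{t-i} + eps_t, the
one-step-ahead conditional mean is
  E[X_{t+1} | X_t, ...] = c + sum_i phi_i X_{t+1-i}.
Substitute known values:
  E[X_{t+1} | ...] = (-0.477) * (4) + (-0.136) * (-3) + (-0.237) * (5)
                   = -2.6850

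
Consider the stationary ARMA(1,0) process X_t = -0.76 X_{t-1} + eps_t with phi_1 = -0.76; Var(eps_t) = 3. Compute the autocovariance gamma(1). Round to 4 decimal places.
\gamma(1) = -5.3977

Multiply the model equation by X_{t-k} and take expectations. With theta_0 = psi_0 = 1 and psi_j the MA(infinity) weights, this gives
  gamma(k) - sum_i phi_i gamma(k-i) = c_k,
  c_k = sigma^2 * sum_{j=k..q} theta_j psi_{j-k}   (c_k = 0 for k > q),
using gamma(-m) = gamma(m).
Pure AR (q = 0): c_0 = sigma^2 = 3, c_k = 0 for k >= 1.
Equations for k = 0 and k = 1 (AR order 1):
  gamma(0) = phi_1 gamma(1) + c_0
  gamma(1) = phi_1 gamma(0) + c_1
Substituting the second into the first: gamma(0) (1 - phi_1^2) = c_0 + phi_1 c_1, so
  gamma(0) = c_0 / (1 - phi_1^2) = 3 / (1 - (-0.76)^2) = 3 / 0.4224 = 7.102273.
  gamma(1) = phi_1 gamma(0) = (-0.76)(7.102273) = -5.397727.
Therefore gamma(1) = -5.3977 (to 4 decimal places).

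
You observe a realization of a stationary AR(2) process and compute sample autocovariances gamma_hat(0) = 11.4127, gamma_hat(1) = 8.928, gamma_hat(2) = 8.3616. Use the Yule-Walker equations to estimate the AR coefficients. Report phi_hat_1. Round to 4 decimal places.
\hat\phi_{1} = 0.5390

The Yule-Walker equations for an AR(p) process read, in matrix form,
  Gamma_p phi = r_p,   with   (Gamma_p)_{ij} = gamma(|i - j|),
                       (r_p)_i = gamma(i),   i,j = 1..p.
Substitute the sample gammas (Toeplitz matrix and right-hand side of size 2):
  Gamma_p = [[11.4127, 8.928], [8.928, 11.4127]]
  r_p     = [8.928, 8.3616]
Written out:
  11.4127 phi_1 + 8.928 phi_2 = 8.928
  8.928 phi_1 + 11.4127 phi_2 = 8.3616
Solve by Cramer's rule:
  det = gamma(0)^2 - gamma(1)^2 = (11.4127)^2 - (8.928)^2 = 130.24972129 - 79.709184 = 50.54053729
  phi_hat_1 = [gamma(1) gamma(0) - gamma(1) gamma(2)] / det = [(8.928)(11.4127) - (8.928)(8.3616)] / 50.54053729 = 27.2402208 / 50.54053729 = 0.539
  phi_hat_2 = [gamma(0) gamma(2) - gamma(1)^2] / det = [(11.4127)(8.3616) - (8.928)^2] / 50.54053729 = 15.71924832 / 50.54053729 = 0.311
So phi_hat = [0.5390, 0.3110].
Therefore phi_hat_1 = 0.5390.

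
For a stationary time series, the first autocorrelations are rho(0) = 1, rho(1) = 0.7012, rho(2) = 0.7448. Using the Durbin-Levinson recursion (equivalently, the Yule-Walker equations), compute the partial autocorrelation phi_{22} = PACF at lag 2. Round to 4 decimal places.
\phi_{22} = 0.4980

The PACF at lag k is phi_{kk}, the last component of the solution
to the Yule-Walker system G_k phi = r_k where
  (G_k)_{ij} = rho(|i - j|), (r_k)_i = rho(i), i,j = 1..k.
Equivalently, Durbin-Levinson gives phi_{kk} iteratively:
  phi_{11} = rho(1)
  phi_{kk} = [rho(k) - sum_{j=1..k-1} phi_{k-1,j} rho(k-j)]
            / [1 - sum_{j=1..k-1} phi_{k-1,j} rho(j)],
  phi_{k,j} = phi_{k-1,j} - phi_{kk} phi_{k-1,k-j},  j = 1..k-1.
Step k = 1:
  phi_11 = rho(1) = 0.7012.
Step k = 2:
  phi_22 = [rho(2) - phi_11 rho(1)] / [1 - phi_11 rho(1)] = [0.7448 - (0.7012)(0.7012)] / [1 - (0.7012)(0.7012)]
         = 0.25311856 / 0.50831856 = 0.498.
Therefore phi_{22} = 0.4980.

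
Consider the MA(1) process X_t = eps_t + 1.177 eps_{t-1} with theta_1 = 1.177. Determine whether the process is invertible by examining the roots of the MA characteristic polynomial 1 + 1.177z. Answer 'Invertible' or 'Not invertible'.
\text{Not invertible}

The MA(q) characteristic polynomial is P(z) = 1 + 1.177z.
Invertibility requires all roots to lie outside the unit circle, i.e. |z| > 1 for every root.
This is linear in z: 1 + (1.177) z = 0  =>  z = -1/(1.177) = -0.849618,  |z| = 0.849618.
Moduli of all roots: 0.8496.
All moduli strictly greater than 1? No.
Verdict: Not invertible.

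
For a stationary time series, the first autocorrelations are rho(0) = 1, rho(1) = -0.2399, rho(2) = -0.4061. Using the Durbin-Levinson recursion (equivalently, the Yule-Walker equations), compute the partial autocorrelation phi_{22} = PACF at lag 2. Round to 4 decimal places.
\phi_{22} = -0.4920

The PACF at lag k is phi_{kk}, the last component of the solution
to the Yule-Walker system G_k phi = r_k where
  (G_k)_{ij} = rho(|i - j|), (r_k)_i = rho(i), i,j = 1..k.
Equivalently, Durbin-Levinson gives phi_{kk} iteratively:
  phi_{11} = rho(1)
  phi_{kk} = [rho(k) - sum_{j=1..k-1} phi_{k-1,j} rho(k-j)]
            / [1 - sum_{j=1..k-1} phi_{k-1,j} rho(j)],
  phi_{k,j} = phi_{k-1,j} - phi_{kk} phi_{k-1,k-j},  j = 1..k-1.
Step k = 1:
  phi_11 = rho(1) = -0.2399.
Step k = 2:
  phi_22 = [rho(2) - phi_11 rho(1)] / [1 - phi_11 rho(1)] = [-0.4061 - (-0.2399)(-0.2399)] / [1 - (-0.2399)(-0.2399)]
         = -0.46365201 / 0.94244799 = -0.492.
Therefore phi_{22} = -0.4920.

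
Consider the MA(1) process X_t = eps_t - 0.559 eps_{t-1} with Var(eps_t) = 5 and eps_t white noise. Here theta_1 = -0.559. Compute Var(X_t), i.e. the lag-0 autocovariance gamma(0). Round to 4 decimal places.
\gamma(0) = 6.5624

For an MA(q) process X_t = eps_t + sum_i theta_i eps_{t-i} with
Var(eps_t) = sigma^2, the variance is
  gamma(0) = sigma^2 * (1 + sum_i theta_i^2).
  sum_i theta_i^2 = (-0.559)^2 = 0.312481.
  gamma(0) = 5 * (1 + 0.312481) = 5 * 1.312481 = 6.562405, which rounds to 6.5624.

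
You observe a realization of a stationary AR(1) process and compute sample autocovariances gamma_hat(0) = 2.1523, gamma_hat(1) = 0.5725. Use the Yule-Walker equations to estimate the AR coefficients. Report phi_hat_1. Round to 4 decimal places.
\hat\phi_{1} = 0.2660

The Yule-Walker equations for an AR(p) process read, in matrix form,
  Gamma_p phi = r_p,   with   (Gamma_p)_{ij} = gamma(|i - j|),
                       (r_p)_i = gamma(i),   i,j = 1..p.
Substitute the sample gammas (Toeplitz matrix and right-hand side of size 1):
  Gamma_p = [[2.1523]]
  r_p     = [0.5725]
With p = 1 this is the single equation gamma(0) phi_1 = gamma(1):
  phi_hat_1 = gamma(1) / gamma(0) = 0.5725 / 2.1523 = 0.2660.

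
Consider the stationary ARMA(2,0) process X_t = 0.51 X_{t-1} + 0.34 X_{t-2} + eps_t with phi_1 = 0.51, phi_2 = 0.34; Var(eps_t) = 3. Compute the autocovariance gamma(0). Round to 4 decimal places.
\gamma(0) = 8.4194

Multiply the model equation by X_{t-k} and take expectations. With theta_0 = psi_0 = 1 and psi_j the MA(infinity) weights, this gives
  gamma(k) - sum_i phi_i gamma(k-i) = c_k,
  c_k = sigma^2 * sum_{j=k..q} theta_j psi_{j-k}   (c_k = 0 for k > q),
using gamma(-m) = gamma(m).
Pure AR (q = 0): c_0 = sigma^2 = 3, c_k = 0 for k >= 1.
Equations for k = 0, 1, 2 (AR order 2, c_2 = 0):
  (E0) gamma(0) = phi_1 gamma(1) + phi_2 gamma(2) + c_0
  (E1) gamma(1) = phi_1 gamma(0) + phi_2 gamma(1) + c_1
  (E2) gamma(2) = phi_1 gamma(1) + phi_2 gamma(0)
From (E1): gamma(1) = A gamma(0) + B with
  A = phi_1 / (1 - phi_2) = 0.51 / 0.66 = 0.772727,   B = c_1 / (1 - phi_2) = 0 / 0.66 = 0.
Insert (E2) into (E0): gamma(0) (1 - phi_2^2) = phi_1 (1 + phi_2) gamma(1) + c_0.
  phi_1 (1 + phi_2) = (0.51)(1.34) = 0.6834,   1 - phi_2^2 = 0.8844.
Replace gamma(1) by A gamma(0) + B and collect gamma(0):
  gamma(0) [0.8844 - (0.6834)(0.772727)] = c_0 = 3
  gamma(0) * 0.356318 = 3
  gamma(0) = 3 / 0.356318 = 8.419441.
Therefore gamma(0) = 8.4194 (to 4 decimal places).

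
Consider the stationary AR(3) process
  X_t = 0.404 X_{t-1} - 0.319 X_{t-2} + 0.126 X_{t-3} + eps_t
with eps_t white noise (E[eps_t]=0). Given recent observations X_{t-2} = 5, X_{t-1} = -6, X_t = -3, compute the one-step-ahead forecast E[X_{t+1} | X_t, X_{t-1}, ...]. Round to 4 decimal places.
E[X_{t+1} \mid \mathcal F_t] = 1.3320

For an AR(p) model X_t = c + sum_i phi_i X_{t-i} + eps_t, the
one-step-ahead conditional mean is
  E[X_{t+1} | X_t, ...] = c + sum_i phi_i X_{t+1-i}.
Substitute known values:
  E[X_{t+1} | ...] = (0.404) * (-3) + (-0.319) * (-6) + (0.126) * (5)
                   = 1.3320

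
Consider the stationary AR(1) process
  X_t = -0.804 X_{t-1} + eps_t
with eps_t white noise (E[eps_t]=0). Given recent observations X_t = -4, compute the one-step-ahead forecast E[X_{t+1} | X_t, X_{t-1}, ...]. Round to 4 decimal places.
E[X_{t+1} \mid \mathcal F_t] = 3.2160

For an AR(p) model X_t = c + sum_i phi_i X_{t-i} + eps_t, the
one-step-ahead conditional mean is
  E[X_{t+1} | X_t, ...] = c + sum_i phi_i X_{t+1-i}.
Substitute known values:
  E[X_{t+1} | ...] = (-0.804) * (-4)
                   = 3.2160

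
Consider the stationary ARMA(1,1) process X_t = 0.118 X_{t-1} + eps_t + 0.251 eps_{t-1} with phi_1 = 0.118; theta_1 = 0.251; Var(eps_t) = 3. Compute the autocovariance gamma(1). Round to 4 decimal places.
\gamma(1) = 1.1559

Multiply the model equation by X_{t-k} and take expectations. With theta_0 = psi_0 = 1 and psi_j the MA(infinity) weights, this gives
  gamma(k) - sum_i phi_i gamma(k-i) = c_k,
  c_k = sigma^2 * sum_{j=k..q} theta_j psi_{j-k}   (c_k = 0 for k > q),
using gamma(-m) = gamma(m).
psi-weights needed (psi_j = theta_j + sum_i phi_i psi_{j-i}):
  psi_1 = theta_1 + phi_1 = 0.251 + (0.118) = 0.369
Right-hand sides:
  c_0 = sigma^2 (1 + theta_1 psi_1) = 3 * (1 + (0.251)(0.369)) = 3 * 1.092619 = 3.277857
  c_1 = sigma^2 theta_1 = 3 * (0.251) = 0.753
  c_2 = 0
Equations for k = 0 and k = 1 (AR order 1):
  gamma(0) = phi_1 gamma(1) + c_0
  gamma(1) = phi_1 gamma(0) + c_1
Substituting the second into the first: gamma(0) (1 - phi_1^2) = c_0 + phi_1 c_1, so
  gamma(0) = (c_0 + phi_1 c_1) / (1 - phi_1^2) = (3.277857 + (0.118)(0.753)) / (1 - (0.118)^2) = 3.366711 / 0.986076 = 3.414251.
  gamma(1) = phi_1 gamma(0) + c_1 = (0.118)(3.414251) + (0.753) = 1.155882.
Therefore gamma(1) = 1.1559 (to 4 decimal places).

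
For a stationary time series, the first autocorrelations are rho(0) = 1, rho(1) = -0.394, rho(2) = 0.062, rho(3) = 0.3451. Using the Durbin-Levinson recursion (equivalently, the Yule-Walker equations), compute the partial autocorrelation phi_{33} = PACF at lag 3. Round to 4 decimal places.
\phi_{33} = 0.3939

The PACF at lag k is phi_{kk}, the last component of the solution
to the Yule-Walker system G_k phi = r_k where
  (G_k)_{ij} = rho(|i - j|), (r_k)_i = rho(i), i,j = 1..k.
Equivalently, Durbin-Levinson gives phi_{kk} iteratively:
  phi_{11} = rho(1)
  phi_{kk} = [rho(k) - sum_{j=1..k-1} phi_{k-1,j} rho(k-j)]
            / [1 - sum_{j=1..k-1} phi_{k-1,j} rho(j)],
  phi_{k,j} = phi_{k-1,j} - phi_{kk} phi_{k-1,k-j},  j = 1..k-1.
Step k = 1:
  phi_11 = rho(1) = -0.394.
Step k = 2:
  phi_22 = [rho(2) - phi_11 rho(1)] / [1 - phi_11 rho(1)] = [0.062 - (-0.394)(-0.394)] / [1 - (-0.394)(-0.394)]
         = -0.093236 / 0.844764 = -0.110369.
  Update: phi_21 = phi_11 - phi_22 phi_11 = -0.394 - (-0.110369)(-0.394) = -0.437485.
Step k = 3:
  phi_33 = [rho(3) - phi_21 rho(2) - phi_22 rho(1)] / [1 - phi_21 rho(1) - phi_22 rho(2)]
    numerator   = 0.3451 - (-0.437485)(0.062) - (-0.110369)(-0.394) = 0.3287386
    denominator = 1 - (-0.437485)(-0.394) - (-0.110369)(0.062) = 0.83447361
  phi_33 = 0.3287386 / 0.83447361 = 0.3939.
Therefore phi_{33} = 0.3939.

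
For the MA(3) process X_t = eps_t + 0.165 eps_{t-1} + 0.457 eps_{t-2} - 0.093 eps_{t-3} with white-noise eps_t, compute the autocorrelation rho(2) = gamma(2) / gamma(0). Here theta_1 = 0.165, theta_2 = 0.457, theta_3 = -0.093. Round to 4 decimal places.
\rho(2) = 0.3548

For an MA(q) process with theta_0 = 1, the autocovariance is
  gamma(k) = sigma^2 * sum_{i=0..q-k} theta_i * theta_{i+k},
and rho(k) = gamma(k) / gamma(0). Sigma^2 cancels.
  numerator   = (1)*(0.457) + (0.165)*(-0.093) = 0.441655.
  denominator = (1)^2 + (0.165)^2 + (0.457)^2 + (-0.093)^2 = 1.244723.
  rho(2) = 0.441655 / 1.244723 = 0.3548.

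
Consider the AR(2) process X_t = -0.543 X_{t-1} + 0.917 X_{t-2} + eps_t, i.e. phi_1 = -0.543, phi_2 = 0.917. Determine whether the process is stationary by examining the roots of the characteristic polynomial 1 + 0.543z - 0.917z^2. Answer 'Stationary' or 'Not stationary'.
\text{Not stationary}

The AR(p) characteristic polynomial is P(z) = 1 + 0.543z - 0.917z^2.
Stationarity requires all roots to lie outside the unit circle, i.e. |z| > 1 for every root.
Set 1 + (0.543) z + (-0.917) z^2 = 0, i.e. a z^2 + b z + c = 0 with a = -0.917, b = 0.543, c = 1.
Discriminant D = b^2 - 4ac = (0.543)^2 - 4*(-0.917)*1 = 0.294849 - (-3.668) = 3.962849.
D >= 0, so the roots are real: z = (-b +/- sqrt(D)) / (2a) = (-0.543 +/- 1.990691) / (-1.834).
  z_1 = (-0.543 + 1.990691) / (-1.834) = -0.7894,   |z_1| = 0.7894.
  z_2 = (-0.543 - 1.990691) / (-1.834) = 1.3815,   |z_2| = 1.3815.
Moduli of all roots: 0.7894, 1.3815.
All moduli strictly greater than 1? No.
Verdict: Not stationary.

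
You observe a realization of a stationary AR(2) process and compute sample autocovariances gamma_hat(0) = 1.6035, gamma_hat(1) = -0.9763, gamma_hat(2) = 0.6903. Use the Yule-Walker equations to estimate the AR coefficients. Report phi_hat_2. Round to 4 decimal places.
\hat\phi_{2} = 0.0950

The Yule-Walker equations for an AR(p) process read, in matrix form,
  Gamma_p phi = r_p,   with   (Gamma_p)_{ij} = gamma(|i - j|),
                       (r_p)_i = gamma(i),   i,j = 1..p.
Substitute the sample gammas (Toeplitz matrix and right-hand side of size 2):
  Gamma_p = [[1.6035, -0.9763], [-0.9763, 1.6035]]
  r_p     = [-0.9763, 0.6903]
Written out:
  1.6035 phi_1 - 0.9763 phi_2 = -0.9763
  -0.9763 phi_1 + 1.6035 phi_2 = 0.6903
Solve by Cramer's rule:
  det = gamma(0)^2 - gamma(1)^2 = (1.6035)^2 - (-0.9763)^2 = 2.57121225 - 0.95316169 = 1.61805056
  phi_hat_1 = [gamma(1) gamma(0) - gamma(1) gamma(2)] / det = [(-0.9763)(1.6035) - (-0.9763)(0.6903)] / 1.61805056 = -0.89155716 / 1.61805056 = -0.551
  phi_hat_2 = [gamma(0) gamma(2) - gamma(1)^2] / det = [(1.6035)(0.6903) - (-0.9763)^2] / 1.61805056 = 0.15373436 / 1.61805056 = 0.095
So phi_hat = [-0.5510, 0.0950].
Therefore phi_hat_2 = 0.0950.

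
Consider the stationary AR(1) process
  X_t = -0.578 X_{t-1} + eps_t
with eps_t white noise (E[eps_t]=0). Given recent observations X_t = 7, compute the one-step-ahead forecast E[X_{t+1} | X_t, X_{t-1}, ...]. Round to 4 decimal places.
E[X_{t+1} \mid \mathcal F_t] = -4.0460

For an AR(p) model X_t = c + sum_i phi_i X_{t-i} + eps_t, the
one-step-ahead conditional mean is
  E[X_{t+1} | X_t, ...] = c + sum_i phi_i X_{t+1-i}.
Substitute known values:
  E[X_{t+1} | ...] = (-0.578) * (7)
                   = -4.0460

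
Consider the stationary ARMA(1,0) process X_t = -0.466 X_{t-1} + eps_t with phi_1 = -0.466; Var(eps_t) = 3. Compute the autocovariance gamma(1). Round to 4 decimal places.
\gamma(1) = -1.7858

Multiply the model equation by X_{t-k} and take expectations. With theta_0 = psi_0 = 1 and psi_j the MA(infinity) weights, this gives
  gamma(k) - sum_i phi_i gamma(k-i) = c_k,
  c_k = sigma^2 * sum_{j=k..q} theta_j psi_{j-k}   (c_k = 0 for k > q),
using gamma(-m) = gamma(m).
Pure AR (q = 0): c_0 = sigma^2 = 3, c_k = 0 for k >= 1.
Equations for k = 0 and k = 1 (AR order 1):
  gamma(0) = phi_1 gamma(1) + c_0
  gamma(1) = phi_1 gamma(0) + c_1
Substituting the second into the first: gamma(0) (1 - phi_1^2) = c_0 + phi_1 c_1, so
  gamma(0) = c_0 / (1 - phi_1^2) = 3 / (1 - (-0.466)^2) = 3 / 0.782844 = 3.832181.
  gamma(1) = phi_1 gamma(0) = (-0.466)(3.832181) = -1.785796.
Therefore gamma(1) = -1.7858 (to 4 decimal places).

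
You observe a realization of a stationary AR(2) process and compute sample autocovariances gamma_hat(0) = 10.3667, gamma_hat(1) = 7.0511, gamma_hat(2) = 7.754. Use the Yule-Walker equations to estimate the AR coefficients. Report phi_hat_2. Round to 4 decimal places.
\hat\phi_{2} = 0.5310

The Yule-Walker equations for an AR(p) process read, in matrix form,
  Gamma_p phi = r_p,   with   (Gamma_p)_{ij} = gamma(|i - j|),
                       (r_p)_i = gamma(i),   i,j = 1..p.
Substitute the sample gammas (Toeplitz matrix and right-hand side of size 2):
  Gamma_p = [[10.3667, 7.0511], [7.0511, 10.3667]]
  r_p     = [7.0511, 7.754]
Written out:
  10.3667 phi_1 + 7.0511 phi_2 = 7.0511
  7.0511 phi_1 + 10.3667 phi_2 = 7.754
Solve by Cramer's rule:
  det = gamma(0)^2 - gamma(1)^2 = (10.3667)^2 - (7.0511)^2 = 107.46846889 - 49.71801121 = 57.75045768
  phi_hat_1 = [gamma(1) gamma(0) - gamma(1) gamma(2)] / det = [(7.0511)(10.3667) - (7.0511)(7.754)] / 57.75045768 = 18.42240897 / 57.75045768 = 0.319
  phi_hat_2 = [gamma(0) gamma(2) - gamma(1)^2] / det = [(10.3667)(7.754) - (7.0511)^2] / 57.75045768 = 30.66538059 / 57.75045768 = 0.531
So phi_hat = [0.3190, 0.5310].
Therefore phi_hat_2 = 0.5310.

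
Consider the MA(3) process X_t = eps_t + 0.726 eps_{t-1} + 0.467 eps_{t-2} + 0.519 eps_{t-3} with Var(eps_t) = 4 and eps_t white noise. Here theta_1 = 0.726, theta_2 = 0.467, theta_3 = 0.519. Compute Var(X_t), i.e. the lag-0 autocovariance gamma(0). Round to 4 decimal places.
\gamma(0) = 8.0581

For an MA(q) process X_t = eps_t + sum_i theta_i eps_{t-i} with
Var(eps_t) = sigma^2, the variance is
  gamma(0) = sigma^2 * (1 + sum_i theta_i^2).
  sum_i theta_i^2 = (0.726)^2 + (0.467)^2 + (0.519)^2 = 0.527076 + 0.218089 + 0.269361 = 1.014526.
  gamma(0) = 4 * (1 + 1.014526) = 4 * 2.014526 = 8.058104, which rounds to 8.0581.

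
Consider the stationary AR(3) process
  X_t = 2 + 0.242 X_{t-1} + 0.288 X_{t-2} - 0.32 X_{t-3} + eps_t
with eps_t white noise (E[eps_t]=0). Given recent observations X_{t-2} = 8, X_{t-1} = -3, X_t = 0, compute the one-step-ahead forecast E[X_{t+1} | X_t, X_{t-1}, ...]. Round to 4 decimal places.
E[X_{t+1} \mid \mathcal F_t] = -1.4240

For an AR(p) model X_t = c + sum_i phi_i X_{t-i} + eps_t, the
one-step-ahead conditional mean is
  E[X_{t+1} | X_t, ...] = c + sum_i phi_i X_{t+1-i}.
Substitute known values:
  E[X_{t+1} | ...] = 2 + (0.242) * (0) + (0.288) * (-3) + (-0.32) * (8)
                   = -1.4240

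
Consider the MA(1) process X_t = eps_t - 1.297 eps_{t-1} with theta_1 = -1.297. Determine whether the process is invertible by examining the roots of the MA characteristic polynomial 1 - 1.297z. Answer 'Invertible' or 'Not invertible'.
\text{Not invertible}

The MA(q) characteristic polynomial is P(z) = 1 - 1.297z.
Invertibility requires all roots to lie outside the unit circle, i.e. |z| > 1 for every root.
This is linear in z: 1 + (-1.297) z = 0  =>  z = -1/(-1.297) = 0.77101,  |z| = 0.77101.
Moduli of all roots: 0.7710.
All moduli strictly greater than 1? No.
Verdict: Not invertible.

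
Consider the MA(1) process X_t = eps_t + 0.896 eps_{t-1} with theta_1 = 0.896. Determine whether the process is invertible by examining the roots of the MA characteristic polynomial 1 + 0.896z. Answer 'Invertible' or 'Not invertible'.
\text{Invertible}

The MA(q) characteristic polynomial is P(z) = 1 + 0.896z.
Invertibility requires all roots to lie outside the unit circle, i.e. |z| > 1 for every root.
This is linear in z: 1 + (0.896) z = 0  =>  z = -1/(0.896) = -1.116071,  |z| = 1.116071.
Moduli of all roots: 1.1161.
All moduli strictly greater than 1? Yes.
Verdict: Invertible.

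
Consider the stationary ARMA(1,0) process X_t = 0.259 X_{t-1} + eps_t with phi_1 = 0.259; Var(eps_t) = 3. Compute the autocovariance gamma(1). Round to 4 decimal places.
\gamma(1) = 0.8329

Multiply the model equation by X_{t-k} and take expectations. With theta_0 = psi_0 = 1 and psi_j the MA(infinity) weights, this gives
  gamma(k) - sum_i phi_i gamma(k-i) = c_k,
  c_k = sigma^2 * sum_{j=k..q} theta_j psi_{j-k}   (c_k = 0 for k > q),
using gamma(-m) = gamma(m).
Pure AR (q = 0): c_0 = sigma^2 = 3, c_k = 0 for k >= 1.
Equations for k = 0 and k = 1 (AR order 1):
  gamma(0) = phi_1 gamma(1) + c_0
  gamma(1) = phi_1 gamma(0) + c_1
Substituting the second into the first: gamma(0) (1 - phi_1^2) = c_0 + phi_1 c_1, so
  gamma(0) = c_0 / (1 - phi_1^2) = 3 / (1 - (0.259)^2) = 3 / 0.932919 = 3.215713.
  gamma(1) = phi_1 gamma(0) = (0.259)(3.215713) = 0.83287.
Therefore gamma(1) = 0.8329 (to 4 decimal places).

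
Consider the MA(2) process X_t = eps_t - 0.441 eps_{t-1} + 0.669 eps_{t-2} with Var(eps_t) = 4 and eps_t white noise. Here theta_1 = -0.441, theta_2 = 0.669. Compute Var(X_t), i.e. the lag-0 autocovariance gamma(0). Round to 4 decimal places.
\gamma(0) = 6.5682

For an MA(q) process X_t = eps_t + sum_i theta_i eps_{t-i} with
Var(eps_t) = sigma^2, the variance is
  gamma(0) = sigma^2 * (1 + sum_i theta_i^2).
  sum_i theta_i^2 = (-0.441)^2 + (0.669)^2 = 0.194481 + 0.447561 = 0.642042.
  gamma(0) = 4 * (1 + 0.642042) = 4 * 1.642042 = 6.568168, which rounds to 6.5682.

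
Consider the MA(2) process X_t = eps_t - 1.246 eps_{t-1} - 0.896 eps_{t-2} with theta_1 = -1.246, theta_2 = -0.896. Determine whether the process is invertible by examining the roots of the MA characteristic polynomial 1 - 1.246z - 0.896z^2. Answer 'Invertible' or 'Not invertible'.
\text{Not invertible}

The MA(q) characteristic polynomial is P(z) = 1 - 1.246z - 0.896z^2.
Invertibility requires all roots to lie outside the unit circle, i.e. |z| > 1 for every root.
Set 1 + (-1.246) z + (-0.896) z^2 = 0, i.e. a z^2 + b z + c = 0 with a = -0.896, b = -1.246, c = 1.
Discriminant D = b^2 - 4ac = (-1.246)^2 - 4*(-0.896)*1 = 1.552516 - (-3.584) = 5.136516.
D >= 0, so the roots are real: z = (-b +/- sqrt(D)) / (2a) = (1.246 +/- 2.266388) / (-1.792).
  z_1 = (1.246 + 2.266388) / (-1.792) = -1.96,   |z_1| = 1.96.
  z_2 = (1.246 - 2.266388) / (-1.792) = 0.5694,   |z_2| = 0.5694.
Moduli of all roots: 1.9600, 0.5694.
All moduli strictly greater than 1? No.
Verdict: Not invertible.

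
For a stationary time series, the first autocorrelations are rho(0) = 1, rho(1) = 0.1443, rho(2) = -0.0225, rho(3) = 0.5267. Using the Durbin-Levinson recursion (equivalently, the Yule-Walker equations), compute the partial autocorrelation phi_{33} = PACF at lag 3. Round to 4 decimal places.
\phi_{33} = 0.5490

The PACF at lag k is phi_{kk}, the last component of the solution
to the Yule-Walker system G_k phi = r_k where
  (G_k)_{ij} = rho(|i - j|), (r_k)_i = rho(i), i,j = 1..k.
Equivalently, Durbin-Levinson gives phi_{kk} iteratively:
  phi_{11} = rho(1)
  phi_{kk} = [rho(k) - sum_{j=1..k-1} phi_{k-1,j} rho(k-j)]
            / [1 - sum_{j=1..k-1} phi_{k-1,j} rho(j)],
  phi_{k,j} = phi_{k-1,j} - phi_{kk} phi_{k-1,k-j},  j = 1..k-1.
Step k = 1:
  phi_11 = rho(1) = 0.1443.
Step k = 2:
  phi_22 = [rho(2) - phi_11 rho(1)] / [1 - phi_11 rho(1)] = [-0.0225 - (0.1443)(0.1443)] / [1 - (0.1443)(0.1443)]
         = -0.04332249 / 0.97917751 = -0.044244.
  Update: phi_21 = phi_11 - phi_22 phi_11 = 0.1443 - (-0.044244)(0.1443) = 0.150684.
Step k = 3:
  phi_33 = [rho(3) - phi_21 rho(2) - phi_22 rho(1)] / [1 - phi_21 rho(1) - phi_22 rho(2)]
    numerator   = 0.5267 - (0.150684)(-0.0225) - (-0.044244)(0.1443) = 0.53647477
    denominator = 1 - (0.150684)(0.1443) - (-0.044244)(-0.0225) = 0.97726076
  phi_33 = 0.53647477 / 0.97726076 = 0.549.
Therefore phi_{33} = 0.5490.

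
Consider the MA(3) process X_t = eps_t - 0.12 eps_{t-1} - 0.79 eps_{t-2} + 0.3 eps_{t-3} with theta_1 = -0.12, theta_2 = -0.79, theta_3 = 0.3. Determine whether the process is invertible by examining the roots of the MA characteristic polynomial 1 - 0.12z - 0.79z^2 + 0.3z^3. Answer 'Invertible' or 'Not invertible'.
\text{Invertible}

The MA(q) characteristic polynomial is P(z) = 1 - 0.12z - 0.79z^2 + 0.3z^3.
Invertibility requires all roots to lie outside the unit circle, i.e. |z| > 1 for every root.
Degree 3: look for a simple real root z0 first, then factor out (1 - z/z0) and solve the remaining quadratic.
Testing z0 = 2: P(2) = 1 + (-0.12)(2) + (-0.79)(2)^2 + (0.3)(2)^3
  = 1 + (-0.24) + (-3.16) + (2.4) = 0.  So z_0 = 2 is a root, |z_0| = 2.
Divide out the factor (1 - 0.5 z) = (1 - z/z0) (since 1/z0 = 0.5):
  P(z) = (1 - 0.5 z)(1 + (0.38) z + (-0.6) z^2)
  [check: z-coef 0.38 - (0.5) = -0.12; z^2-coef -0.6 - (0.5)(0.38) = -0.79; z^3-coef -(0.5)(-0.6) = 0.3.]
Remaining roots from the quadratic factor 1 + (0.38) z + (-0.6) z^2:
  Set 1 + (0.38) z + (-0.6) z^2 = 0, i.e. a z^2 + b z + c = 0 with a = -0.6, b = 0.38, c = 1.
  Discriminant D = b^2 - 4ac = (0.38)^2 - 4*(-0.6)*1 = 0.1444 - (-2.4) = 2.5444.
  D >= 0, so the roots are real: z = (-b +/- sqrt(D)) / (2a) = (-0.38 +/- 1.595118) / (-1.2).
    z_1 = (-0.38 + 1.595118) / (-1.2) = -1.0126,   |z_1| = 1.0126.
    z_2 = (-0.38 - 1.595118) / (-1.2) = 1.6459,   |z_2| = 1.6459.
Moduli of all roots: 2.0000, 1.0126, 1.6459.
All moduli strictly greater than 1? Yes.
Verdict: Invertible.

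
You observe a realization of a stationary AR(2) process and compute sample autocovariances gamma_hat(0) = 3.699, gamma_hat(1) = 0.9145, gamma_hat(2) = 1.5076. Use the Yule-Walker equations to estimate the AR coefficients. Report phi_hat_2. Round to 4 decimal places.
\hat\phi_{2} = 0.3690

The Yule-Walker equations for an AR(p) process read, in matrix form,
  Gamma_p phi = r_p,   with   (Gamma_p)_{ij} = gamma(|i - j|),
                       (r_p)_i = gamma(i),   i,j = 1..p.
Substitute the sample gammas (Toeplitz matrix and right-hand side of size 2):
  Gamma_p = [[3.699, 0.9145], [0.9145, 3.699]]
  r_p     = [0.9145, 1.5076]
Written out:
  3.699 phi_1 + 0.9145 phi_2 = 0.9145
  0.9145 phi_1 + 3.699 phi_2 = 1.5076
Solve by Cramer's rule:
  det = gamma(0)^2 - gamma(1)^2 = (3.699)^2 - (0.9145)^2 = 13.682601 - 0.83631025 = 12.84629075
  phi_hat_1 = [gamma(1) gamma(0) - gamma(1) gamma(2)] / det = [(0.9145)(3.699) - (0.9145)(1.5076)] / 12.84629075 = 2.0040353 / 12.84629075 = 0.156
  phi_hat_2 = [gamma(0) gamma(2) - gamma(1)^2] / det = [(3.699)(1.5076) - (0.9145)^2] / 12.84629075 = 4.74030215 / 12.84629075 = 0.369
So phi_hat = [0.1560, 0.3690].
Therefore phi_hat_2 = 0.3690.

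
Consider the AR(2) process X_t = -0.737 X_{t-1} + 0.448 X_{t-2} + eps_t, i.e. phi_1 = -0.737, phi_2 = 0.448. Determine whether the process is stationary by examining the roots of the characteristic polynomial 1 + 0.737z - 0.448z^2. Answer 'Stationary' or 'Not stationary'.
\text{Not stationary}

The AR(p) characteristic polynomial is P(z) = 1 + 0.737z - 0.448z^2.
Stationarity requires all roots to lie outside the unit circle, i.e. |z| > 1 for every root.
Set 1 + (0.737) z + (-0.448) z^2 = 0, i.e. a z^2 + b z + c = 0 with a = -0.448, b = 0.737, c = 1.
Discriminant D = b^2 - 4ac = (0.737)^2 - 4*(-0.448)*1 = 0.543169 - (-1.792) = 2.335169.
D >= 0, so the roots are real: z = (-b +/- sqrt(D)) / (2a) = (-0.737 +/- 1.528126) / (-0.896).
  z_1 = (-0.737 + 1.528126) / (-0.896) = -0.883,   |z_1| = 0.883.
  z_2 = (-0.737 - 1.528126) / (-0.896) = 2.528,   |z_2| = 2.528.
Moduli of all roots: 0.8830, 2.5280.
All moduli strictly greater than 1? No.
Verdict: Not stationary.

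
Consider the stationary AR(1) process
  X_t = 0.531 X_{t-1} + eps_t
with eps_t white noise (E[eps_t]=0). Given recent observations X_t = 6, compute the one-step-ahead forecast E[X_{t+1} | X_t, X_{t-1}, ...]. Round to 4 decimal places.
E[X_{t+1} \mid \mathcal F_t] = 3.1860

For an AR(p) model X_t = c + sum_i phi_i X_{t-i} + eps_t, the
one-step-ahead conditional mean is
  E[X_{t+1} | X_t, ...] = c + sum_i phi_i X_{t+1-i}.
Substitute known values:
  E[X_{t+1} | ...] = (0.531) * (6)
                   = 3.1860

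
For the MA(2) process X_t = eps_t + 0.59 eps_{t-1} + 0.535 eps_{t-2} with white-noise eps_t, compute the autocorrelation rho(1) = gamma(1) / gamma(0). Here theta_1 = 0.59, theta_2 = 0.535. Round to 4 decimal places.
\rho(1) = 0.5541

For an MA(q) process with theta_0 = 1, the autocovariance is
  gamma(k) = sigma^2 * sum_{i=0..q-k} theta_i * theta_{i+k},
and rho(k) = gamma(k) / gamma(0). Sigma^2 cancels.
  numerator   = (1)*(0.59) + (0.59)*(0.535) = 0.90565.
  denominator = (1)^2 + (0.59)^2 + (0.535)^2 = 1.634325.
  rho(1) = 0.90565 / 1.634325 = 0.5541.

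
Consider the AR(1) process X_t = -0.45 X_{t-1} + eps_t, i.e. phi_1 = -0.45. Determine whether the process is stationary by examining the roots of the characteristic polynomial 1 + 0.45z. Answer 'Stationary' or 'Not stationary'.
\text{Stationary}

The AR(p) characteristic polynomial is P(z) = 1 + 0.45z.
Stationarity requires all roots to lie outside the unit circle, i.e. |z| > 1 for every root.
This is linear in z: 1 + (0.45) z = 0  =>  z = -1/(0.45) = -2.222222,  |z| = 2.222222.
Moduli of all roots: 2.2222.
All moduli strictly greater than 1? Yes.
Verdict: Stationary.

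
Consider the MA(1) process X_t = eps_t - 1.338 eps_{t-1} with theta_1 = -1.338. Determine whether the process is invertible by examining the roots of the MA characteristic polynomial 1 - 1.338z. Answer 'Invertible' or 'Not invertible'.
\text{Not invertible}

The MA(q) characteristic polynomial is P(z) = 1 - 1.338z.
Invertibility requires all roots to lie outside the unit circle, i.e. |z| > 1 for every root.
This is linear in z: 1 + (-1.338) z = 0  =>  z = -1/(-1.338) = 0.747384,  |z| = 0.747384.
Moduli of all roots: 0.7474.
All moduli strictly greater than 1? No.
Verdict: Not invertible.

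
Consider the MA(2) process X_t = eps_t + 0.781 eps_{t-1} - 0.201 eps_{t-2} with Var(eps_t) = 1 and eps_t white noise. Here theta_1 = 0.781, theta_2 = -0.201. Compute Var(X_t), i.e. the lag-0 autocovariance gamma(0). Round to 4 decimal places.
\gamma(0) = 1.6504

For an MA(q) process X_t = eps_t + sum_i theta_i eps_{t-i} with
Var(eps_t) = sigma^2, the variance is
  gamma(0) = sigma^2 * (1 + sum_i theta_i^2).
  sum_i theta_i^2 = (0.781)^2 + (-0.201)^2 = 0.609961 + 0.040401 = 0.650362.
  gamma(0) = 1 * (1 + 0.650362) = 1 * 1.650362 = 1.650362, which rounds to 1.6504.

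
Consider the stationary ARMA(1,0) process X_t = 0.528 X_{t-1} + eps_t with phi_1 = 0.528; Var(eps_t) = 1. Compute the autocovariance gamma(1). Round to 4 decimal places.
\gamma(1) = 0.7321

Multiply the model equation by X_{t-k} and take expectations. With theta_0 = psi_0 = 1 and psi_j the MA(infinity) weights, this gives
  gamma(k) - sum_i phi_i gamma(k-i) = c_k,
  c_k = sigma^2 * sum_{j=k..q} theta_j psi_{j-k}   (c_k = 0 for k > q),
using gamma(-m) = gamma(m).
Pure AR (q = 0): c_0 = sigma^2 = 1, c_k = 0 for k >= 1.
Equations for k = 0 and k = 1 (AR order 1):
  gamma(0) = phi_1 gamma(1) + c_0
  gamma(1) = phi_1 gamma(0) + c_1
Substituting the second into the first: gamma(0) (1 - phi_1^2) = c_0 + phi_1 c_1, so
  gamma(0) = c_0 / (1 - phi_1^2) = 1 / (1 - (0.528)^2) = 1 / 0.721216 = 1.386547.
  gamma(1) = phi_1 gamma(0) = (0.528)(1.386547) = 0.732097.
Therefore gamma(1) = 0.7321 (to 4 decimal places).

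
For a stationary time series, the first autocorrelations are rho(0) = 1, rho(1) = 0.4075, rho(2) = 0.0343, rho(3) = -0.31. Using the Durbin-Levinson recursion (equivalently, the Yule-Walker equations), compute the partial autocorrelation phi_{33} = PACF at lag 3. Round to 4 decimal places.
\phi_{33} = -0.3220

The PACF at lag k is phi_{kk}, the last component of the solution
to the Yule-Walker system G_k phi = r_k where
  (G_k)_{ij} = rho(|i - j|), (r_k)_i = rho(i), i,j = 1..k.
Equivalently, Durbin-Levinson gives phi_{kk} iteratively:
  phi_{11} = rho(1)
  phi_{kk} = [rho(k) - sum_{j=1..k-1} phi_{k-1,j} rho(k-j)]
            / [1 - sum_{j=1..k-1} phi_{k-1,j} rho(j)],
  phi_{k,j} = phi_{k-1,j} - phi_{kk} phi_{k-1,k-j},  j = 1..k-1.
Step k = 1:
  phi_11 = rho(1) = 0.4075.
Step k = 2:
  phi_22 = [rho(2) - phi_11 rho(1)] / [1 - phi_11 rho(1)] = [0.0343 - (0.4075)(0.4075)] / [1 - (0.4075)(0.4075)]
         = -0.13175625 / 0.83394375 = -0.157992.
  Update: phi_21 = phi_11 - phi_22 phi_11 = 0.4075 - (-0.157992)(0.4075) = 0.471882.
Step k = 3:
  phi_33 = [rho(3) - phi_21 rho(2) - phi_22 rho(1)] / [1 - phi_21 rho(1) - phi_22 rho(2)]
    numerator   = -0.31 - (0.471882)(0.0343) - (-0.157992)(0.4075) = -0.26180389
    denominator = 1 - (0.471882)(0.4075) - (-0.157992)(0.0343) = 0.81312735
  phi_33 = -0.26180389 / 0.81312735 = -0.322.
Therefore phi_{33} = -0.3220.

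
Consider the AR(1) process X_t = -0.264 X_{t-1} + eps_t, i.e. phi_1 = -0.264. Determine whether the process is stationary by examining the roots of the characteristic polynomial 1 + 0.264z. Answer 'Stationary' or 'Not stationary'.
\text{Stationary}

The AR(p) characteristic polynomial is P(z) = 1 + 0.264z.
Stationarity requires all roots to lie outside the unit circle, i.e. |z| > 1 for every root.
This is linear in z: 1 + (0.264) z = 0  =>  z = -1/(0.264) = -3.787879,  |z| = 3.787879.
Moduli of all roots: 3.7879.
All moduli strictly greater than 1? Yes.
Verdict: Stationary.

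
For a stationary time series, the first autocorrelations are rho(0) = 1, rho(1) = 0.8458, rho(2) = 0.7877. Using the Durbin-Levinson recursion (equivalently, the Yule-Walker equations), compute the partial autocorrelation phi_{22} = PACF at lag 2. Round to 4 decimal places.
\phi_{22} = 0.2541

The PACF at lag k is phi_{kk}, the last component of the solution
to the Yule-Walker system G_k phi = r_k where
  (G_k)_{ij} = rho(|i - j|), (r_k)_i = rho(i), i,j = 1..k.
Equivalently, Durbin-Levinson gives phi_{kk} iteratively:
  phi_{11} = rho(1)
  phi_{kk} = [rho(k) - sum_{j=1..k-1} phi_{k-1,j} rho(k-j)]
            / [1 - sum_{j=1..k-1} phi_{k-1,j} rho(j)],
  phi_{k,j} = phi_{k-1,j} - phi_{kk} phi_{k-1,k-j},  j = 1..k-1.
Step k = 1:
  phi_11 = rho(1) = 0.8458.
Step k = 2:
  phi_22 = [rho(2) - phi_11 rho(1)] / [1 - phi_11 rho(1)] = [0.7877 - (0.8458)(0.8458)] / [1 - (0.8458)(0.8458)]
         = 0.07232236 / 0.28462236 = 0.2541.
Therefore phi_{22} = 0.2541.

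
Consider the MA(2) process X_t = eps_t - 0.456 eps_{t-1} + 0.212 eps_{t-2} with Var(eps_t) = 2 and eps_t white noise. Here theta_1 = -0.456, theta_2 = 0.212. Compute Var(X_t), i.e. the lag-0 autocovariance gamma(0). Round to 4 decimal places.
\gamma(0) = 2.5058

For an MA(q) process X_t = eps_t + sum_i theta_i eps_{t-i} with
Var(eps_t) = sigma^2, the variance is
  gamma(0) = sigma^2 * (1 + sum_i theta_i^2).
  sum_i theta_i^2 = (-0.456)^2 + (0.212)^2 = 0.207936 + 0.044944 = 0.25288.
  gamma(0) = 2 * (1 + 0.25288) = 2 * 1.25288 = 2.50576, which rounds to 2.5058.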